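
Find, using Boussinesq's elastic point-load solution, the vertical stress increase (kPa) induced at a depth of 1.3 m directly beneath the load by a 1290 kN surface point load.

Δσ_z ≈ 364 kPa

Boussinesq vertical stress below a point load on an elastic half-space:
Δσ_z = 3P/(2πz²) · [1 + (r/z)²]^(−5/2)
r/z = 0/1.3 = 0; [1+(r/z)²]^(−5/2) = 1.
Δσ_z = 3×1290/(2π×1.3²) × 1 = 364.46 × 1 = 364.5 kPa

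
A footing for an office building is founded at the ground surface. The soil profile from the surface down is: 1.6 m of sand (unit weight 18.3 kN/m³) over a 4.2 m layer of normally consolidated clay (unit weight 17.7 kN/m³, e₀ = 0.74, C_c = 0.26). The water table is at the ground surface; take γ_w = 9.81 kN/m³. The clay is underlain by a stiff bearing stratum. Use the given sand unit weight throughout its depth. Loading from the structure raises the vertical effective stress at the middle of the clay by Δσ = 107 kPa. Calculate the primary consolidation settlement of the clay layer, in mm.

S_c ≈ 413 mm

Mid-depth of clay below the ground surface: z = 1.6 + 4.2/2 = 3.7 m.
Total vertical stress at mid-clay: σ_v = 18.3×1.6 + 17.7×2.1 = 66.45 kPa.
Pore pressure: u = 9.81×(3.7 − 0) = 36.297 kPa.
Initial effective stress: σ'_0 = σ_v − u = 66.45 − 36.297 = 30.153 kPa.
Final effective stress: σ'_f = σ'_0 + Δσ = 30.153 + 107 = 137.15 kPa.
Normally consolidated clay, so the full stress increment lies on the virgin compression line:
S_c = C_c·H/(1+e₀)·log₁₀(σ'_f/σ'_0) = 0.26×4.2/(1+0.74)×log₁₀(137.15/30.153)
    = 0.62759 × 0.65787 = 0.4129 m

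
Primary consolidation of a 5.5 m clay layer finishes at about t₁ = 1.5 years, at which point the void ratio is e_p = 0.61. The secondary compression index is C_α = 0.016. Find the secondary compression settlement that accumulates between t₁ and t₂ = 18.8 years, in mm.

Secondary compression: S_s = C_α·H/(1+e_p)·log₁₀(t₂/t₁)
S_s = 0.016×5.5/(1+0.61)×log₁₀(18.8/1.5)
    = 0.05466 × 1.098 = 0.06002 m

S_s ≈ 60 mm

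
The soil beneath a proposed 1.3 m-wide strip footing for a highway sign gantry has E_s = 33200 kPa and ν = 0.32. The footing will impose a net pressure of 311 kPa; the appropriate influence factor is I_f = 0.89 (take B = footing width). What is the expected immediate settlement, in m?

Immediate (elastic) settlement: S_e = q·B·(1−ν²)/E_s · I_f.
S_e = 311 × 1.3 × (1 − 0.32²) / 33200 × 0.89
    = 311 × 1.3 × 0.8976 / 33200 × 0.89
    = 0.009728 m

S_e ≈ 0.00973 m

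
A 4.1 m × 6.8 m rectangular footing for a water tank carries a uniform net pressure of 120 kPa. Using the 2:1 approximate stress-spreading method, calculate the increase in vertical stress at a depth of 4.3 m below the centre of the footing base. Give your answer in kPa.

Δσ_z ≈ 35.9 kPa

By the 2:1 method the load spreads at 1 horizontal : 2 vertical, so at depth z the loaded area has grown by z in each plan dimension:
Δσ = qBL/((B+z)(L+z)) = 120×4.1×6.8/((4.1+4.3)(6.8+4.3)) = 35.882 kPa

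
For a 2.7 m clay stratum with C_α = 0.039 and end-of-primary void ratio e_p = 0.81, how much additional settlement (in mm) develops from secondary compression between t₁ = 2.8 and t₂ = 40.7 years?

S_s ≈ 67.6 mm

Secondary compression: S_s = C_α·H/(1+e_p)·log₁₀(t₂/t₁)
S_s = 0.039×2.7/(1+0.81)×log₁₀(40.7/2.8)
    = 0.05818 × 1.162 = 0.06763 m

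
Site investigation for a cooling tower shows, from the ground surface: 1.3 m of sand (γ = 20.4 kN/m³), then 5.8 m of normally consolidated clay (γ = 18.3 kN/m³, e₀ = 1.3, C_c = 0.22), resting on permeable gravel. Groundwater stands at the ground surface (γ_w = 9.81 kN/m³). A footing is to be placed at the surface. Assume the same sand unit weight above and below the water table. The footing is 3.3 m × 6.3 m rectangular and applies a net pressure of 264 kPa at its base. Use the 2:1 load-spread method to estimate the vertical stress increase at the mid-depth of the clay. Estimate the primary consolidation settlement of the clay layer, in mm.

S_c ≈ 249 mm

Mid-depth of clay below the ground surface: z = 1.3 + 5.8/2 = 4.2 m.
Total vertical stress at mid-clay: σ_v = 20.4×1.3 + 18.3×2.9 = 79.59 kPa.
Pore pressure: u = 9.81×(4.2 − 0) = 41.202 kPa.
Initial effective stress: σ'_0 = σ_v − u = 79.59 − 41.202 = 38.388 kPa.
Stress increase at mid-clay by the 2:1 spreading method:
Δσ = qBL/((B+z)(L+z)) = 264×3.3×6.3/((3.3+4.2)(6.3+4.2)) = 69.696 kPa
Final effective stress: σ'_f = σ'_0 + Δσ = 38.388 + 69.696 = 108.08 kPa.
Normally consolidated clay, so the full stress increment lies on the virgin compression line:
S_c = C_c·H/(1+e₀)·log₁₀(σ'_f/σ'_0) = 0.22×5.8/(1+1.3)×log₁₀(108.08/38.388)
    = 0.55478 × 0.44955 = 0.2494 m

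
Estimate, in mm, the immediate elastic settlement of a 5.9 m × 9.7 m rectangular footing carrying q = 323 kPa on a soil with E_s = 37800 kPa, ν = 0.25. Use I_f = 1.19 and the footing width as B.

S_e ≈ 56.2 mm

Immediate (elastic) settlement: S_e = q·B·(1−ν²)/E_s · I_f.
S_e = 323 × 5.9 × (1 − 0.25²) / 37800 × 1.19
    = 323 × 5.9 × 0.9375 / 37800 × 1.19
    = 0.05624 m = 56.24 mm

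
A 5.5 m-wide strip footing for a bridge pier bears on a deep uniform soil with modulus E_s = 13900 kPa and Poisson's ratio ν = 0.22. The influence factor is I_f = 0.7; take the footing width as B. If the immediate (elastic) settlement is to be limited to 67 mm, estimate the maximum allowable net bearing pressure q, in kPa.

S_e = q·B·(1−ν²)/E_s · I_f  ⇒  q = S_e·E_s / (B·(1−ν²)·I_f).
q = 0.067 × 13900 / (5.5 × 0.9516 × 0.7) = 254.2 kPa

q ≈ 254 kPa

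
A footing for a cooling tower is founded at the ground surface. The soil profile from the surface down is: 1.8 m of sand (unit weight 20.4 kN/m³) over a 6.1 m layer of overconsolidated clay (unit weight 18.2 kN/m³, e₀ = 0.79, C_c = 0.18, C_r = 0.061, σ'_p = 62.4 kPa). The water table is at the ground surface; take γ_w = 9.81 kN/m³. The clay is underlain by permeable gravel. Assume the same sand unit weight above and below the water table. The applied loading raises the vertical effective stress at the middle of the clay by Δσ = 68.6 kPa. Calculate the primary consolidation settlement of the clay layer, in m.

Mid-depth of clay below the ground surface: z = 1.8 + 6.1/2 = 4.85 m.
Total vertical stress at mid-clay: σ_v = 20.4×1.8 + 18.2×3.05 = 92.23 kPa.
Pore pressure: u = 9.81×(4.85 − 0) = 47.578 kPa.
Initial effective stress: σ'_0 = σ_v − u = 92.23 − 47.578 = 44.652 kPa.
Final effective stress: σ'_f = 44.652 + 68.6 = 113.25 kPa.
σ'_f = 113.25 > σ'_p = 62.4 kPa, so the stress path crosses the preconsolidation pressure — recompression up to σ'_p, then virgin compression beyond:
S_c = H/(1+e₀)·[C_r·log₁₀(σ'_p/σ'_0) + C_c·log₁₀(σ'_f/σ'_p)]
    = 6.1/1.79 × [0.061×log₁₀(62.4/44.652) + 0.18×log₁₀(113.25/62.4)]
    = 3.4078 × [0.008866 + 0.046594] = 0.189 m

S_c ≈ 0.189 m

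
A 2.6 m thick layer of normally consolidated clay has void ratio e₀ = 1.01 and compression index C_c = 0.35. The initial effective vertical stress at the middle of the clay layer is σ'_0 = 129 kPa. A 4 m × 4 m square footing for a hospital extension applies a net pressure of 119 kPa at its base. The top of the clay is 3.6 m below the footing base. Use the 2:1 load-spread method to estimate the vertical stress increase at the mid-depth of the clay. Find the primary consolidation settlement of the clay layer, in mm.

Mid-depth of clay below the footing base: z = 3.6 + 2.6/2 = 4.9 m.
Stress increase at mid-clay by the 2:1 spreading method:
Δσ = qBL/((B+z)(L+z)) = 119×4×4/((4+4.9)(4+4.9)) = 24.037 kPa
Final effective stress: σ'_f = σ'_0 + Δσ = 129 + 24.037 = 153.04 kPa.
Normally consolidated clay, so the full stress increment lies on the virgin compression line:
S_c = C_c·H/(1+e₀)·log₁₀(σ'_f/σ'_0) = 0.35×2.6/(1+1.01)×log₁₀(153.04/129)
    = 0.45274 × 0.074215 = 0.0336 m

S_c ≈ 33.6 mm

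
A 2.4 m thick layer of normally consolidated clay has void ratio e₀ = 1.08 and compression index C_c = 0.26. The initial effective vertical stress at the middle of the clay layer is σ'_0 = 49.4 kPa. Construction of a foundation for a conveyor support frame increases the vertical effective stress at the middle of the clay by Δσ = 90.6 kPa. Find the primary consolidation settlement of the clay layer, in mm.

S_c ≈ 136 mm

Final effective stress: σ'_f = σ'_0 + Δσ = 49.4 + 90.6 = 140 kPa.
Normally consolidated clay, so the full stress increment lies on the virgin compression line:
S_c = C_c·H/(1+e₀)·log₁₀(σ'_f/σ'_0) = 0.26×2.4/(1+1.08)×log₁₀(140/49.4)
    = 0.3 × 0.4524 = 0.1357 m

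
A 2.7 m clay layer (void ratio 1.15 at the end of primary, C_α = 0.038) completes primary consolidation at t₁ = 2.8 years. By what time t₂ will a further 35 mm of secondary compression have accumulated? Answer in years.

t₂ ≈ 15.2 years

S_s = C_α·H/(1+e_p)·log₁₀(t₂/t₁) ⇒ log₁₀(t₂/t₁) = S_s·(1+e_p)/(C_α·H).
log₁₀(t₂/t₁) = 0.035 × (1+1.15) / (0.038×2.7) = 0.7334
t₂ = t₁ × 10^0.7334 = 2.8 × 5.413 = 15.16 years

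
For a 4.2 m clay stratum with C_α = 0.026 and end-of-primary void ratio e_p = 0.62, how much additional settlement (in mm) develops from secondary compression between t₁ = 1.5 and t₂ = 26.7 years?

Secondary compression: S_s = C_α·H/(1+e_p)·log₁₀(t₂/t₁)
S_s = 0.026×4.2/(1+0.62)×log₁₀(26.7/1.5)
    = 0.06741 × 1.25 = 0.08429 m

S_s ≈ 84.3 mm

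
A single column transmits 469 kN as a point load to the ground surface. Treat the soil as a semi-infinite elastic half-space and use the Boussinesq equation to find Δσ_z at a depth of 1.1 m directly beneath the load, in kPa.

Δσ_z ≈ 185 kPa

Boussinesq vertical stress below a point load on an elastic half-space:
Δσ_z = 3P/(2πz²) · [1 + (r/z)²]^(−5/2)
r/z = 0/1.1 = 0; [1+(r/z)²]^(−5/2) = 1.
Δσ_z = 3×469/(2π×1.1²) × 1 = 185.07 × 1 = 185.1 kPa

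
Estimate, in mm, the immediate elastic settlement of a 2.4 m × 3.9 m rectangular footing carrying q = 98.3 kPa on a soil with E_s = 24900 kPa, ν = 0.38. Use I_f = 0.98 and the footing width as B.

Immediate (elastic) settlement: S_e = q·B·(1−ν²)/E_s · I_f.
S_e = 98.3 × 2.4 × (1 − 0.38²) / 24900 × 0.98
    = 98.3 × 2.4 × 0.8556 / 24900 × 0.98
    = 0.007944 m = 7.944 mm

S_e ≈ 7.94 mm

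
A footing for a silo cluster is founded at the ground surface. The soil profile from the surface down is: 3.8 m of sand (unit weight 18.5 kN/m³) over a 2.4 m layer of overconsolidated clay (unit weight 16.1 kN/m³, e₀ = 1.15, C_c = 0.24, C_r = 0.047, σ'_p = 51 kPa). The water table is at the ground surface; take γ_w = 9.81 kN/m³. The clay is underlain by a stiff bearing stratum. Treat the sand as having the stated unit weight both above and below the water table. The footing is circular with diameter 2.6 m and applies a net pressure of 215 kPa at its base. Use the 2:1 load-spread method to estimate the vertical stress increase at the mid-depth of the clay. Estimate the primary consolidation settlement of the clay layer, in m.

Mid-depth of clay below the ground surface: z = 3.8 + 2.4/2 = 5 m.
Total vertical stress at mid-clay: σ_v = 18.5×3.8 + 16.1×1.2 = 89.62 kPa.
Pore pressure: u = 9.81×(5 − 0) = 49.05 kPa.
Initial effective stress: σ'_0 = σ_v − u = 89.62 − 49.05 = 40.57 kPa.
Stress increase at mid-clay by the 2:1 spreading method:
Δσ ≈ qD²/(D+z)² = 215×2.6²/(2.6+5)² = 25.163 kPa
Final effective stress: σ'_f = 40.57 + 25.163 = 65.733 kPa.
σ'_f = 65.733 > σ'_p = 51 kPa, so the stress path crosses the preconsolidation pressure — recompression up to σ'_p, then virgin compression beyond:
S_c = H/(1+e₀)·[C_r·log₁₀(σ'_p/σ'_0) + C_c·log₁₀(σ'_f/σ'_p)]
    = 2.4/2.15 × [0.047×log₁₀(51/40.57) + 0.24×log₁₀(65.733/51)]
    = 1.1163 × [0.0046702 + 0.026451] = 0.03474 m

S_c ≈ 0.0347 m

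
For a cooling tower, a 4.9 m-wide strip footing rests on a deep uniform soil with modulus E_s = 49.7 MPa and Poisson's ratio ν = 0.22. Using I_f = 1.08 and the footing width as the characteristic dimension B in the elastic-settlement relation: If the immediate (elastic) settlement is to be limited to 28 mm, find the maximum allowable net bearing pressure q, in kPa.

E_s = 49.7 MPa = 49700 kPa.
S_e = q·B·(1−ν²)/E_s · I_f  ⇒  q = S_e·E_s / (B·(1−ν²)·I_f).
q = 0.028 × 49700 / (4.9 × 0.9516 × 1.08) = 276.3 kPa

q ≈ 276 kPa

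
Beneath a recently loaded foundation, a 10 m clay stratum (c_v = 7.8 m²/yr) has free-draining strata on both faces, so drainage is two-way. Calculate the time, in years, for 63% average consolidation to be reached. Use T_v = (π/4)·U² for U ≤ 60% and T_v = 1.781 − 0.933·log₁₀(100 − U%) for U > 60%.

t ≈ 1.02 years

Drainage path length: H_d = H/2 = 5 m (double drainage).
U > 60%: T_v = 1.781 − 0.933·log₁₀(100 − 63) = 0.31787.
t = T_v·H_d²/c_v = 0.31787×5²/7.8 = 1.019 years.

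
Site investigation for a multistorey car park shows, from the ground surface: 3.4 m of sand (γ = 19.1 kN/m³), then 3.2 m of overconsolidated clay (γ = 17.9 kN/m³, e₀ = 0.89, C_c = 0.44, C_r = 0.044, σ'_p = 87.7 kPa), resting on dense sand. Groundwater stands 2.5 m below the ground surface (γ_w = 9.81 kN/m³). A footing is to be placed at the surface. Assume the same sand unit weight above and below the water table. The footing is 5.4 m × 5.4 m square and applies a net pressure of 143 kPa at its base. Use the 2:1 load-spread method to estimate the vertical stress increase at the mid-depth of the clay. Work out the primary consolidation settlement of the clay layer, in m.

Mid-depth of clay below the ground surface: z = 3.4 + 3.2/2 = 5 m.
Total vertical stress at mid-clay: σ_v = 19.1×3.4 + 17.9×1.6 = 93.58 kPa.
Pore pressure: u = 9.81×(5 − 2.5) = 24.525 kPa.
Initial effective stress: σ'_0 = σ_v − u = 93.58 − 24.525 = 69.055 kPa.
Stress increase at mid-clay by the 2:1 spreading method:
Δσ = qBL/((B+z)(L+z)) = 143×5.4×5.4/((5.4+5)(5.4+5)) = 38.553 kPa
Final effective stress: σ'_f = 69.055 + 38.553 = 107.61 kPa.
σ'_f = 107.61 > σ'_p = 87.7 kPa, so the stress path crosses the preconsolidation pressure — recompression up to σ'_p, then virgin compression beyond:
S_c = H/(1+e₀)·[C_r·log₁₀(σ'_p/σ'_0) + C_c·log₁₀(σ'_f/σ'_p)]
    = 3.2/1.89 × [0.044×log₁₀(87.7/69.055) + 0.44×log₁₀(107.61/87.7)]
    = 1.6931 × [0.0045674 + 0.039095] = 0.07392 m

S_c ≈ 0.0739 m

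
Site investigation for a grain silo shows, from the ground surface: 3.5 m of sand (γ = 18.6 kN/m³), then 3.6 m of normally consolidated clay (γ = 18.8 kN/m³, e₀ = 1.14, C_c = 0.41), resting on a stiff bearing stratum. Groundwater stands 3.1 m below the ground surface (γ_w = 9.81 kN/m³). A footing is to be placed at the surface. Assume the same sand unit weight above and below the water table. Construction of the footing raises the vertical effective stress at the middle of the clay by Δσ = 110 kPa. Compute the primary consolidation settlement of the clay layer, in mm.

Mid-depth of clay below the ground surface: z = 3.5 + 3.6/2 = 5.3 m.
Total vertical stress at mid-clay: σ_v = 18.6×3.5 + 18.8×1.8 = 98.94 kPa.
Pore pressure: u = 9.81×(5.3 − 3.1) = 21.582 kPa.
Initial effective stress: σ'_0 = σ_v − u = 98.94 − 21.582 = 77.358 kPa.
Final effective stress: σ'_f = σ'_0 + Δσ = 77.358 + 110 = 187.36 kPa.
Normally consolidated clay, so the full stress increment lies on the virgin compression line:
S_c = C_c·H/(1+e₀)·log₁₀(σ'_f/σ'_0) = 0.41×3.6/(1+1.14)×log₁₀(187.36/77.358)
    = 0.68972 × 0.38417 = 0.265 m

S_c ≈ 265 mm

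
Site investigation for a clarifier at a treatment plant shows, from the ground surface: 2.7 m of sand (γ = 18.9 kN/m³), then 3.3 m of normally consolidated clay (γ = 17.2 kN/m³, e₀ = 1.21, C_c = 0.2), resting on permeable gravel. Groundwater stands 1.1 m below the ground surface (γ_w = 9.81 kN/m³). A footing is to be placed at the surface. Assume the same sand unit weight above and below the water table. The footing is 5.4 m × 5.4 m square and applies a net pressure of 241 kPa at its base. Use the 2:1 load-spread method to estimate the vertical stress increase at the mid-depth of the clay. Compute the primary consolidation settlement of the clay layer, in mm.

Mid-depth of clay below the ground surface: z = 2.7 + 3.3/2 = 4.35 m.
Total vertical stress at mid-clay: σ_v = 18.9×2.7 + 17.2×1.65 = 79.41 kPa.
Pore pressure: u = 9.81×(4.35 − 1.1) = 31.883 kPa.
Initial effective stress: σ'_0 = σ_v − u = 79.41 − 31.883 = 47.527 kPa.
Stress increase at mid-clay by the 2:1 spreading method:
Δσ = qBL/((B+z)(L+z)) = 241×5.4×5.4/((5.4+4.35)(5.4+4.35)) = 73.926 kPa
Final effective stress: σ'_f = σ'_0 + Δσ = 47.527 + 73.926 = 121.45 kPa.
Normally consolidated clay, so the full stress increment lies on the virgin compression line:
S_c = C_c·H/(1+e₀)·log₁₀(σ'_f/σ'_0) = 0.2×3.3/(1+1.21)×log₁₀(121.45/47.527)
    = 0.29864 × 0.40746 = 0.1217 m

S_c ≈ 122 mm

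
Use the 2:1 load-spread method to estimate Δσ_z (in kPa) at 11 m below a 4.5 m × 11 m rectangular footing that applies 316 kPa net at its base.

Δσ_z ≈ 45.9 kPa

By the 2:1 method the load spreads at 1 horizontal : 2 vertical, so at depth z the loaded area has grown by z in each plan dimension:
Δσ = qBL/((B+z)(L+z)) = 316×4.5×11/((4.5+11)(11+11)) = 45.871 kPa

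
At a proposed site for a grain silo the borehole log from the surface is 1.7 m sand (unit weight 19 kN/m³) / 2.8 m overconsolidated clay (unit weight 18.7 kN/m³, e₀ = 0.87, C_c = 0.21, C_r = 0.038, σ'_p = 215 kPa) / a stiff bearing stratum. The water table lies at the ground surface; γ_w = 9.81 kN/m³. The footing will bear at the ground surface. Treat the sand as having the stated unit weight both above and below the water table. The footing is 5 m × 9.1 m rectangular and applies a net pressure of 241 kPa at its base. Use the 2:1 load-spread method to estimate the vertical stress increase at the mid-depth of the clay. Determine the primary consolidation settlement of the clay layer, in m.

S_c ≈ 0.0395 m

Mid-depth of clay below the ground surface: z = 1.7 + 2.8/2 = 3.1 m.
Total vertical stress at mid-clay: σ_v = 19×1.7 + 18.7×1.4 = 58.48 kPa.
Pore pressure: u = 9.81×(3.1 − 0) = 30.411 kPa.
Initial effective stress: σ'_0 = σ_v − u = 58.48 − 30.411 = 28.069 kPa.
Stress increase at mid-clay by the 2:1 spreading method:
Δσ = qBL/((B+z)(L+z)) = 241×5×9.1/((5+3.1)(9.1+3.1)) = 110.96 kPa
Final effective stress: σ'_f = 28.069 + 110.96 = 139.03 kPa.
σ'_f = 139.03 ≤ σ'_p = 215 kPa, so the clay remains overconsolidated and only the recompression index applies:
S_c = C_r·H/(1+e₀)·log₁₀(σ'_f/σ'_0) = 0.038×2.8/1.87×log₁₀(139.03/28.069)
    = 0.056897 × 0.69488 = 0.03954 m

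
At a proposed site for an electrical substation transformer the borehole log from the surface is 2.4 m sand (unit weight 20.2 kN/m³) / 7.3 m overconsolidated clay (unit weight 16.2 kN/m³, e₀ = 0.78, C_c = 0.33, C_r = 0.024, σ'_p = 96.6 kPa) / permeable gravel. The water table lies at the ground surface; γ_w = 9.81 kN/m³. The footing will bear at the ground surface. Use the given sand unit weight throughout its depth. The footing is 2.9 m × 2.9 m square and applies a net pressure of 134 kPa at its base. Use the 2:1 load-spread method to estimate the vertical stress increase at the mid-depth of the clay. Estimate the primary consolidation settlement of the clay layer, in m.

Mid-depth of clay below the ground surface: z = 2.4 + 7.3/2 = 6.05 m.
Total vertical stress at mid-clay: σ_v = 20.2×2.4 + 16.2×3.65 = 107.61 kPa.
Pore pressure: u = 9.81×(6.05 − 0) = 59.351 kPa.
Initial effective stress: σ'_0 = σ_v − u = 107.61 − 59.351 = 48.259 kPa.
Stress increase at mid-clay by the 2:1 spreading method:
Δσ = qBL/((B+z)(L+z)) = 134×2.9×2.9/((2.9+6.05)(2.9+6.05)) = 14.069 kPa
Final effective stress: σ'_f = 48.259 + 14.069 = 62.328 kPa.
σ'_f = 62.328 ≤ σ'_p = 96.6 kPa, so the clay remains overconsolidated and only the recompression index applies:
S_c = C_r·H/(1+e₀)·log₁₀(σ'_f/σ'_0) = 0.024×7.3/1.78×log₁₀(62.328/48.259)
    = 0.098426 × 0.1111 = 0.01094 m

S_c ≈ 0.0109 m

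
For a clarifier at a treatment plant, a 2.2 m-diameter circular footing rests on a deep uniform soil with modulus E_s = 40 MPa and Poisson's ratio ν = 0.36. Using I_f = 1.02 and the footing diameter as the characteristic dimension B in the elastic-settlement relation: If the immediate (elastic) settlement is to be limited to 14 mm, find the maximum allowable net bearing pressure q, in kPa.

E_s = 40 MPa = 40000 kPa.
S_e = q·B·(1−ν²)/E_s · I_f  ⇒  q = S_e·E_s / (B·(1−ν²)·I_f).
q = 0.014 × 40000 / (2.2 × 0.8704 × 1.02) = 286.7 kPa

q ≈ 287 kPa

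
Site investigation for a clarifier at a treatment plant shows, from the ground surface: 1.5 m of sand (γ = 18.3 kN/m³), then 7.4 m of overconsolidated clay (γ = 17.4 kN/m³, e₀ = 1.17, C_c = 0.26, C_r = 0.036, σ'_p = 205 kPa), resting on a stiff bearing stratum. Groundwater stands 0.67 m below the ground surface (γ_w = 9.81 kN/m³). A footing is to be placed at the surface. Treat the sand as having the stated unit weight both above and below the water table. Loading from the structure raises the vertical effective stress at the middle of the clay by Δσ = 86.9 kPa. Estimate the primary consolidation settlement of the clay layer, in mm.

S_c ≈ 55.5 mm

Mid-depth of clay below the ground surface: z = 1.5 + 7.4/2 = 5.2 m.
Total vertical stress at mid-clay: σ_v = 18.3×1.5 + 17.4×3.7 = 91.83 kPa.
Pore pressure: u = 9.81×(5.2 − 0.67) = 44.439 kPa.
Initial effective stress: σ'_0 = σ_v − u = 91.83 − 44.439 = 47.391 kPa.
Final effective stress: σ'_f = 47.391 + 86.9 = 134.29 kPa.
σ'_f = 134.29 ≤ σ'_p = 205 kPa, so the clay remains overconsolidated and only the recompression index applies:
S_c = C_r·H/(1+e₀)·log₁₀(σ'_f/σ'_0) = 0.036×7.4/2.17×log₁₀(134.29/47.391)
    = 0.12276 × 0.45235 = 0.05553 m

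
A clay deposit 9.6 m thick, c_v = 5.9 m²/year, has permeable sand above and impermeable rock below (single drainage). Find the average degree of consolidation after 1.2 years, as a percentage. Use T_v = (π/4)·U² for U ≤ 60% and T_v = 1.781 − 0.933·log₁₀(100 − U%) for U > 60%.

U ≈ 31.3 %

Drainage path length: H_d = H = 9.6 m (single drainage).
T_v = c_v·t/H_d² = 5.9×1.2/9.6² = 0.076823.
T_v = 0.076823 corresponds to the U ≤ 60% branch:
U = √(4T_v/π) = 0.3128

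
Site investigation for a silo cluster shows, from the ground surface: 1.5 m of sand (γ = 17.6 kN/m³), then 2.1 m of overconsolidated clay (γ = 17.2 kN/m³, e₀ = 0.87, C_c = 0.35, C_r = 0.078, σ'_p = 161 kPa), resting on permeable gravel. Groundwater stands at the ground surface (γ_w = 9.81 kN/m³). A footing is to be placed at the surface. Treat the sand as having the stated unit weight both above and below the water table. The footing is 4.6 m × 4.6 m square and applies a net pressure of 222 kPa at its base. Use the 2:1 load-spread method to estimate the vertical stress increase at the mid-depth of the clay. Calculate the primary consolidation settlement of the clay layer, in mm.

S_c ≈ 66.4 mm

Mid-depth of clay below the ground surface: z = 1.5 + 2.1/2 = 2.55 m.
Total vertical stress at mid-clay: σ_v = 17.6×1.5 + 17.2×1.05 = 44.46 kPa.
Pore pressure: u = 9.81×(2.55 − 0) = 25.015 kPa.
Initial effective stress: σ'_0 = σ_v − u = 44.46 − 25.015 = 19.445 kPa.
Stress increase at mid-clay by the 2:1 spreading method:
Δσ = qBL/((B+z)(L+z)) = 222×4.6×4.6/((4.6+2.55)(4.6+2.55)) = 91.888 kPa
Final effective stress: σ'_f = 19.445 + 91.888 = 111.33 kPa.
σ'_f = 111.33 ≤ σ'_p = 161 kPa, so the clay remains overconsolidated and only the recompression index applies:
S_c = C_r·H/(1+e₀)·log₁₀(σ'_f/σ'_0) = 0.078×2.1/1.87×log₁₀(111.33/19.445)
    = 0.087594 × 0.7578 = 0.06638 m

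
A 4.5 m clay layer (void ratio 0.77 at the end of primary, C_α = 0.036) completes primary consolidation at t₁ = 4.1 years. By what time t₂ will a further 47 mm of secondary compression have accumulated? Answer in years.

S_s = C_α·H/(1+e_p)·log₁₀(t₂/t₁) ⇒ log₁₀(t₂/t₁) = S_s·(1+e_p)/(C_α·H).
log₁₀(t₂/t₁) = 0.047 × (1+0.77) / (0.036×4.5) = 0.5135
t₂ = t₁ × 10^0.5135 = 4.1 × 3.262 = 13.38 years

t₂ ≈ 13.4 years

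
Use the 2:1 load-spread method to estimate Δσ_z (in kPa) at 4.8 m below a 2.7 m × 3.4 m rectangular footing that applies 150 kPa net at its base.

By the 2:1 method the load spreads at 1 horizontal : 2 vertical, so at depth z the loaded area has grown by z in each plan dimension:
Δσ = qBL/((B+z)(L+z)) = 150×2.7×3.4/((2.7+4.8)(3.4+4.8)) = 22.39 kPa

Δσ_z ≈ 22.4 kPa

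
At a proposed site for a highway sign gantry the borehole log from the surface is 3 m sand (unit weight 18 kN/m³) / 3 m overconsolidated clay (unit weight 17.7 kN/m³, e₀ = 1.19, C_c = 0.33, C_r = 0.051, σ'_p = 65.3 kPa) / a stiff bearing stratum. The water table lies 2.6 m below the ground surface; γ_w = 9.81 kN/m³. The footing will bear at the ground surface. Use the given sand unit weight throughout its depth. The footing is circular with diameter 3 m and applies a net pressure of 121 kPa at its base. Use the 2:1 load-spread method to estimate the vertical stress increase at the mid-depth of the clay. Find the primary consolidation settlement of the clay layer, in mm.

Mid-depth of clay below the ground surface: z = 3 + 3/2 = 4.5 m.
Total vertical stress at mid-clay: σ_v = 18×3 + 17.7×1.5 = 80.55 kPa.
Pore pressure: u = 9.81×(4.5 − 2.6) = 18.639 kPa.
Initial effective stress: σ'_0 = σ_v − u = 80.55 − 18.639 = 61.911 kPa.
Stress increase at mid-clay by the 2:1 spreading method:
Δσ ≈ qD²/(D+z)² = 121×3²/(3+4.5)² = 19.36 kPa
Final effective stress: σ'_f = 61.911 + 19.36 = 81.271 kPa.
σ'_f = 81.271 > σ'_p = 65.3 kPa, so the stress path crosses the preconsolidation pressure — recompression up to σ'_p, then virgin compression beyond:
S_c = H/(1+e₀)·[C_r·log₁₀(σ'_p/σ'_0) + C_c·log₁₀(σ'_f/σ'_p)]
    = 3/2.19 × [0.051×log₁₀(65.3/61.911) + 0.33×log₁₀(81.271/65.3)]
    = 1.3699 × [0.0011804 + 0.031357] = 0.04457 m

S_c ≈ 44.6 mm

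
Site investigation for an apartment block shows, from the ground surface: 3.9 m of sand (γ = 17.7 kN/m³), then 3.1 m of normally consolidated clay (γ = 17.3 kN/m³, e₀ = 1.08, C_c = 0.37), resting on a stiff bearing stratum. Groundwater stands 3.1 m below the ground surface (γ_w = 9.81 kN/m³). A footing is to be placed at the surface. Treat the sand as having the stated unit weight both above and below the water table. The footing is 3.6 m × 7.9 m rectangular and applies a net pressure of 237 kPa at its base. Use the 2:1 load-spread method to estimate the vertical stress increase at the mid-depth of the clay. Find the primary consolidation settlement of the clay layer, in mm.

S_c ≈ 136 mm

Mid-depth of clay below the ground surface: z = 3.9 + 3.1/2 = 5.45 m.
Total vertical stress at mid-clay: σ_v = 17.7×3.9 + 17.3×1.55 = 95.845 kPa.
Pore pressure: u = 9.81×(5.45 − 3.1) = 23.054 kPa.
Initial effective stress: σ'_0 = σ_v − u = 95.845 − 23.054 = 72.791 kPa.
Stress increase at mid-clay by the 2:1 spreading method:
Δσ = qBL/((B+z)(L+z)) = 237×3.6×7.9/((3.6+5.45)(7.9+5.45)) = 55.789 kPa
Final effective stress: σ'_f = σ'_0 + Δσ = 72.791 + 55.789 = 128.58 kPa.
Normally consolidated clay, so the full stress increment lies on the virgin compression line:
S_c = C_c·H/(1+e₀)·log₁₀(σ'_f/σ'_0) = 0.37×3.1/(1+1.08)×log₁₀(128.58/72.791)
    = 0.55144 × 0.2471 = 0.1363 m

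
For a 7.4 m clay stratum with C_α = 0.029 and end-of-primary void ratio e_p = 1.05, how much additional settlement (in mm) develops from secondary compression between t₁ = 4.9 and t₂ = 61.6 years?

Secondary compression: S_s = C_α·H/(1+e_p)·log₁₀(t₂/t₁)
S_s = 0.029×7.4/(1+1.05)×log₁₀(61.6/4.9)
    = 0.1047 × 1.099 = 0.1151 m

S_s ≈ 115 mm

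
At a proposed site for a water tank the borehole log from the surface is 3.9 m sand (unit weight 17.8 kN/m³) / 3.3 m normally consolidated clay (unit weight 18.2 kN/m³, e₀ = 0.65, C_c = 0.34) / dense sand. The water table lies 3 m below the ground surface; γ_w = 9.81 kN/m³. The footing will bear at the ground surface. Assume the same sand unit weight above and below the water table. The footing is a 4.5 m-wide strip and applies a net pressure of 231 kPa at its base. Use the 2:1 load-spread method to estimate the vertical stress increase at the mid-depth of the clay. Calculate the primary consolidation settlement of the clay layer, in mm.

S_c ≈ 257 mm

Mid-depth of clay below the ground surface: z = 3.9 + 3.3/2 = 5.55 m.
Total vertical stress at mid-clay: σ_v = 17.8×3.9 + 18.2×1.65 = 99.45 kPa.
Pore pressure: u = 9.81×(5.55 − 3) = 25.015 kPa.
Initial effective stress: σ'_0 = σ_v − u = 99.45 − 25.015 = 74.435 kPa.
Stress increase at mid-clay by the 2:1 spreading method:
Δσ = qB/(B+z) = 231×4.5/(4.5+5.55) = 103.43 kPa
Final effective stress: σ'_f = σ'_0 + Δσ = 74.435 + 103.43 = 177.87 kPa.
Normally consolidated clay, so the full stress increment lies on the virgin compression line:
S_c = C_c·H/(1+e₀)·log₁₀(σ'_f/σ'_0) = 0.34×3.3/(1+0.65)×log₁₀(177.87/74.435)
    = 0.68 × 0.37833 = 0.2573 m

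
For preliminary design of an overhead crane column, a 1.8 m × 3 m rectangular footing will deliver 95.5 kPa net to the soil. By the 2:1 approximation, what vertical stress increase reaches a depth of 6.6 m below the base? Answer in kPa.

Δσ_z ≈ 6.4 kPa

By the 2:1 method the load spreads at 1 horizontal : 2 vertical, so at depth z the loaded area has grown by z in each plan dimension:
Δσ = qBL/((B+z)(L+z)) = 95.5×1.8×3/((1.8+6.6)(3+6.6)) = 6.3951 kPa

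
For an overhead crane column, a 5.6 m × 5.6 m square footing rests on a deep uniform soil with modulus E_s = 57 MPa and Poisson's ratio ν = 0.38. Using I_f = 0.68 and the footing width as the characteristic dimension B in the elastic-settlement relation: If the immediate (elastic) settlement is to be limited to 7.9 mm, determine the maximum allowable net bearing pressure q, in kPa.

E_s = 57 MPa = 57000 kPa.
S_e = q·B·(1−ν²)/E_s · I_f  ⇒  q = S_e·E_s / (B·(1−ν²)·I_f).
q = 0.0079 × 57000 / (5.6 × 0.8556 × 0.68) = 138.2 kPa

q ≈ 138 kPa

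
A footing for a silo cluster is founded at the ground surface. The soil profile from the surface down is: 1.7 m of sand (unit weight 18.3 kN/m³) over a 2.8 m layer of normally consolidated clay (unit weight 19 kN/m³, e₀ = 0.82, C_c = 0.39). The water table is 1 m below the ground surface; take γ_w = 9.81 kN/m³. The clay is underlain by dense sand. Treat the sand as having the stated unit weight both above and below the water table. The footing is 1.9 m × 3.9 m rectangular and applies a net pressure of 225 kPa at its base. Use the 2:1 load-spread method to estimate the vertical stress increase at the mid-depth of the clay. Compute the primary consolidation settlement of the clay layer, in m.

S_c ≈ 0.215 m

Mid-depth of clay below the ground surface: z = 1.7 + 2.8/2 = 3.1 m.
Total vertical stress at mid-clay: σ_v = 18.3×1.7 + 19×1.4 = 57.71 kPa.
Pore pressure: u = 9.81×(3.1 − 1) = 20.601 kPa.
Initial effective stress: σ'_0 = σ_v − u = 57.71 − 20.601 = 37.109 kPa.
Stress increase at mid-clay by the 2:1 spreading method:
Δσ = qBL/((B+z)(L+z)) = 225×1.9×3.9/((1.9+3.1)(3.9+3.1)) = 47.636 kPa
Final effective stress: σ'_f = σ'_0 + Δσ = 37.109 + 47.636 = 84.745 kPa.
Normally consolidated clay, so the full stress increment lies on the virgin compression line:
S_c = C_c·H/(1+e₀)·log₁₀(σ'_f/σ'_0) = 0.39×2.8/(1+0.82)×log₁₀(84.745/37.109)
    = 0.6 × 0.35863 = 0.2152 m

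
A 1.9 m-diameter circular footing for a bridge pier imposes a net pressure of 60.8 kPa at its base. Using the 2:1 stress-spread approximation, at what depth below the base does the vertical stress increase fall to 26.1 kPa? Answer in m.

z ≈ 1 m

2:1 spreading — at depth z the loaded area has grown by z in each plan dimension:
qD²/(D+z)² = Δσ_z ⇒ z = D(√(q/Δσ_z) − 1) = 1.9×(√(60.8/26.1) − 1) = 0.9999 m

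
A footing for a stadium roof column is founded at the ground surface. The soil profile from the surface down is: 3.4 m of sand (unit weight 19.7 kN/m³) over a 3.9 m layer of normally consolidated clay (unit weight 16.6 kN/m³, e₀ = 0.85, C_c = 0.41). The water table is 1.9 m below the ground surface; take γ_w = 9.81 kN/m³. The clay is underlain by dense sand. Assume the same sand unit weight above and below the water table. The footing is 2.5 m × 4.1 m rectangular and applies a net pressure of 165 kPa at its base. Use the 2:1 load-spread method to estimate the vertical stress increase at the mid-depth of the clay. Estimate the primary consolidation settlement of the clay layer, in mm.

S_c ≈ 112 mm

Mid-depth of clay below the ground surface: z = 3.4 + 3.9/2 = 5.35 m.
Total vertical stress at mid-clay: σ_v = 19.7×3.4 + 16.6×1.95 = 99.35 kPa.
Pore pressure: u = 9.81×(5.35 − 1.9) = 33.845 kPa.
Initial effective stress: σ'_0 = σ_v − u = 99.35 − 33.845 = 65.505 kPa.
Stress increase at mid-clay by the 2:1 spreading method:
Δσ = qBL/((B+z)(L+z)) = 165×2.5×4.1/((2.5+5.35)(4.1+5.35)) = 22.799 kPa
Final effective stress: σ'_f = σ'_0 + Δσ = 65.505 + 22.799 = 88.304 kPa.
Normally consolidated clay, so the full stress increment lies on the virgin compression line:
S_c = C_c·H/(1+e₀)·log₁₀(σ'_f/σ'_0) = 0.41×3.9/(1+0.85)×log₁₀(88.304/65.505)
    = 0.86432 × 0.12971 = 0.1121 m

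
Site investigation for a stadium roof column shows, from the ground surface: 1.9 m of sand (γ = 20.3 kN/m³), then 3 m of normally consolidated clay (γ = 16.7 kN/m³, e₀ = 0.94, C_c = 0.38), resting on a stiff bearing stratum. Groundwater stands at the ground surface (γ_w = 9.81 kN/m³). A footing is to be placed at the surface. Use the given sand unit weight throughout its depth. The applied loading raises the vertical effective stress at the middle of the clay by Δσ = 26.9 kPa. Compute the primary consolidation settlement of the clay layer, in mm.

Mid-depth of clay below the ground surface: z = 1.9 + 3/2 = 3.4 m.
Total vertical stress at mid-clay: σ_v = 20.3×1.9 + 16.7×1.5 = 63.62 kPa.
Pore pressure: u = 9.81×(3.4 − 0) = 33.354 kPa.
Initial effective stress: σ'_0 = σ_v − u = 63.62 − 33.354 = 30.266 kPa.
Final effective stress: σ'_f = σ'_0 + Δσ = 30.266 + 26.9 = 57.166 kPa.
Normally consolidated clay, so the full stress increment lies on the virgin compression line:
S_c = C_c·H/(1+e₀)·log₁₀(σ'_f/σ'_0) = 0.38×3/(1+0.94)×log₁₀(57.166/30.266)
    = 0.58763 × 0.27618 = 0.1623 m

S_c ≈ 162 mm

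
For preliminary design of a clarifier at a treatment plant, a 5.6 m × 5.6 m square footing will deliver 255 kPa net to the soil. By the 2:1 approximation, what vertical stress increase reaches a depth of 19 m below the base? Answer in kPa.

By the 2:1 method the load spreads at 1 horizontal : 2 vertical, so at depth z the loaded area has grown by z in each plan dimension:
Δσ = qBL/((B+z)(L+z)) = 255×5.6×5.6/((5.6+19)(5.6+19)) = 13.214 kPa

Δσ_z ≈ 13.2 kPa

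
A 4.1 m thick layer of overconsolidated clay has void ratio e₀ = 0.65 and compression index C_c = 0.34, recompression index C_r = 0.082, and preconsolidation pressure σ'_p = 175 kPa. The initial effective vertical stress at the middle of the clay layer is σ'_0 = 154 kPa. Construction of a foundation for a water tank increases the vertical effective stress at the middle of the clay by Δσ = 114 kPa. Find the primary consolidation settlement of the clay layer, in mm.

S_c ≈ 168 mm

Final effective stress: σ'_f = 154 + 114 = 268 kPa.
σ'_f = 268 > σ'_p = 175 kPa, so the stress path crosses the preconsolidation pressure — recompression up to σ'_p, then virgin compression beyond:
S_c = H/(1+e₀)·[C_r·log₁₀(σ'_p/σ'_0) + C_c·log₁₀(σ'_f/σ'_p)]
    = 4.1/1.65 × [0.082×log₁₀(175/154) + 0.34×log₁₀(268/175)]
    = 2.4848 × [0.0045524 + 0.062933] = 0.1677 m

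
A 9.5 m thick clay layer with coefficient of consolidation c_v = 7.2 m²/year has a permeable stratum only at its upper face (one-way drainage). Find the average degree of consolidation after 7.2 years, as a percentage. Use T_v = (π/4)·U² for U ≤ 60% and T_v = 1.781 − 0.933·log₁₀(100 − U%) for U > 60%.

U ≈ 80.4 %

Drainage path length: H_d = H = 9.5 m (single drainage).
T_v = c_v·t/H_d² = 7.2×7.2/9.5² = 0.5744.
T_v = 0.5744 corresponds to the U > 60% branch:
U = 1 − 10^((1.781 − T_v)/0.933)/100 = 0.8036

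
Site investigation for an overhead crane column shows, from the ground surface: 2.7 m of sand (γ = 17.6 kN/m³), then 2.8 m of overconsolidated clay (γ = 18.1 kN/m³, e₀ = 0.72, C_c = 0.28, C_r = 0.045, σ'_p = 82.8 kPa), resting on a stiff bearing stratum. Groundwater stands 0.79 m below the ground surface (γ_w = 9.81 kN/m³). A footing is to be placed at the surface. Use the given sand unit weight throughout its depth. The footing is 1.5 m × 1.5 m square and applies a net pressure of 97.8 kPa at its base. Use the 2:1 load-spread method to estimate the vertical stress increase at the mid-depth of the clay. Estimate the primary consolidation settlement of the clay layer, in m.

S_c ≈ 0.0051 m

Mid-depth of clay below the ground surface: z = 2.7 + 2.8/2 = 4.1 m.
Total vertical stress at mid-clay: σ_v = 17.6×2.7 + 18.1×1.4 = 72.86 kPa.
Pore pressure: u = 9.81×(4.1 − 0.79) = 32.471 kPa.
Initial effective stress: σ'_0 = σ_v − u = 72.86 − 32.471 = 40.389 kPa.
Stress increase at mid-clay by the 2:1 spreading method:
Δσ = qBL/((B+z)(L+z)) = 97.8×1.5×1.5/((1.5+4.1)(1.5+4.1)) = 7.0169 kPa
Final effective stress: σ'_f = 40.389 + 7.0169 = 47.406 kPa.
σ'_f = 47.406 ≤ σ'_p = 82.8 kPa, so the clay remains overconsolidated and only the recompression index applies:
S_c = C_r·H/(1+e₀)·log₁₀(σ'_f/σ'_0) = 0.045×2.8/1.72×log₁₀(47.406/40.389)
    = 0.073255 × 0.06957 = 0.005096 m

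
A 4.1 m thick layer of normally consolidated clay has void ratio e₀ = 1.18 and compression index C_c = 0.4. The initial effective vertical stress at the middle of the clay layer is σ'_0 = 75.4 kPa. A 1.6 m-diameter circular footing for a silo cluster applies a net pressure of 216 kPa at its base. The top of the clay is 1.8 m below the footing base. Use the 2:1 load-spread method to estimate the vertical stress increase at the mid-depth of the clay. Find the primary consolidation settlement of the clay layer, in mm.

S_c ≈ 72.1 mm

Mid-depth of clay below the footing base: z = 1.8 + 4.1/2 = 3.85 m.
Stress increase at mid-clay by the 2:1 spreading method:
Δσ ≈ qD²/(D+z)² = 216×1.6²/(1.6+3.85)² = 18.617 kPa
Final effective stress: σ'_f = σ'_0 + Δσ = 75.4 + 18.617 = 94.017 kPa.
Normally consolidated clay, so the full stress increment lies on the virgin compression line:
S_c = C_c·H/(1+e₀)·log₁₀(σ'_f/σ'_0) = 0.4×4.1/(1+1.18)×log₁₀(94.017/75.4)
    = 0.75229 × 0.095835 = 0.0721 m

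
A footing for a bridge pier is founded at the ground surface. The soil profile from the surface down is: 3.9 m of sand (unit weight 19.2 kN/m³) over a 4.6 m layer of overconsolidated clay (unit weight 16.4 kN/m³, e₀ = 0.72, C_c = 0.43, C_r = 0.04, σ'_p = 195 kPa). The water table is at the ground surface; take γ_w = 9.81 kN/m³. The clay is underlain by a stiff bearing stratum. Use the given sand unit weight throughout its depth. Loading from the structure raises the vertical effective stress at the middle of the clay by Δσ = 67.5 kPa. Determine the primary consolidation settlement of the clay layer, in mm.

S_c ≈ 38.8 mm

Mid-depth of clay below the ground surface: z = 3.9 + 4.6/2 = 6.2 m.
Total vertical stress at mid-clay: σ_v = 19.2×3.9 + 16.4×2.3 = 112.6 kPa.
Pore pressure: u = 9.81×(6.2 − 0) = 60.822 kPa.
Initial effective stress: σ'_0 = σ_v − u = 112.6 − 60.822 = 51.778 kPa.
Final effective stress: σ'_f = 51.778 + 67.5 = 119.28 kPa.
σ'_f = 119.28 ≤ σ'_p = 195 kPa, so the clay remains overconsolidated and only the recompression index applies:
S_c = C_r·H/(1+e₀)·log₁₀(σ'_f/σ'_0) = 0.04×4.6/1.72×log₁₀(119.28/51.778)
    = 0.10698 × 0.36242 = 0.03877 m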